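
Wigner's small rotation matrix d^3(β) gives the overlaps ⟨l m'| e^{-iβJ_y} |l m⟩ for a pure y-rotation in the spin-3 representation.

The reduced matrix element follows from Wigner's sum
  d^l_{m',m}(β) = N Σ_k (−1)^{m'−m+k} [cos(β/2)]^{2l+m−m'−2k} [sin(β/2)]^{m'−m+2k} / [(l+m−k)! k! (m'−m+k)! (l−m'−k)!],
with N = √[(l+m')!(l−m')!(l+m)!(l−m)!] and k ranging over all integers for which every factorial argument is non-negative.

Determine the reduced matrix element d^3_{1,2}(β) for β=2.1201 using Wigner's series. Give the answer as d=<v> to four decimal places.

d^3_{1,2}(β=2.1201) via Wigner's sum:
c=cos(2.1201/2)=0.488828, s=sin(2.1201/2)=0.872380; N=√[24·2·120·1]=75.894664
The bounds max(0,m−m')=1 and min(l+m,l−m')=2 give 2 terms
  k=1: (−1)^0·75.8947/(24)·0.4888^5·0.8724^1 = +0.077000
  k=2: (−1)^1·75.8947/(12)·0.4888^3·0.8724^3 = -0.490475
d^3_{1,2}(2.1201) = +0.077000 -0.490475 = -0.413475

d=-0.4135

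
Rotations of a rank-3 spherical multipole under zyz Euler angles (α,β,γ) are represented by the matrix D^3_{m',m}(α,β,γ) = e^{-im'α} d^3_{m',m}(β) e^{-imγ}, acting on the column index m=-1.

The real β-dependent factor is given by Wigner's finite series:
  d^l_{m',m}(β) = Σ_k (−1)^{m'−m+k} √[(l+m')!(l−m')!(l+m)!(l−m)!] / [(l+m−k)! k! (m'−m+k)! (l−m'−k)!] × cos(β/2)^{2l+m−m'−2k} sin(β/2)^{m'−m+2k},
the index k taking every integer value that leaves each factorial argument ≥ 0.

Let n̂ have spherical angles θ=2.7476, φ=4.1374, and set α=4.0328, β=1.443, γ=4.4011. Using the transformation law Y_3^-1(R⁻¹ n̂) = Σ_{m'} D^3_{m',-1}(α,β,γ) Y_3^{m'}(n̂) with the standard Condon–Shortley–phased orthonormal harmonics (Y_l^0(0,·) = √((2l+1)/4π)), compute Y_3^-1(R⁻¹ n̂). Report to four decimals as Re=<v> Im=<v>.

Need the full column D^3_{m',-1} for m'=−3..3 at α=4.0328, β=1.443, γ=4.4011.
cos(β/2)=0.750816, sin(β/2)=0.660512
d^3_{-3,-1}: single k=2 term ⇒ +0.536958;  D = -0.377349-0.382010i
d^3_{-2,-1}: k∈[1..2] ⇒ +0.498365 -0.771386 = -0.273021;  D = -0.271666+0.027167i
d^3_{-1,-1}: k∈[0..2] ⇒ +0.179143 -1.109135 +0.643784 = -0.286208;  D = +0.156830-0.239415i
d^3_{0,-1}: k∈[0..2] ⇒ -0.545931 +1.267516 -0.326984 = +0.394601;  D = -0.120861-0.375636i
d^3_{1,-1}: k∈[0..2] ⇒ +0.831852 -0.858378 +0.083039 = +0.056512;  D = +0.052723+0.020346i
d^3_{2,-1}: k∈[0..1] ⇒ -0.771386 +0.298494 = -0.472892;  D = +0.409700-0.236163i
d^3_{3,-1}: single k=0 term ⇒ +0.415561;  D = +0.064845-0.410470i
Y_3^{m'}(θ=2.7476,φ=4.1374) and Σ D·Y over m':
  (-0.3773-0.3820i)·(+0.0233+0.0036i)  (-0.2717+0.0272i)·(+0.0568+0.1269i)  (+0.1568-0.2394i)·(-0.2202+0.3397i)  (-0.1209-0.3756i)·(-0.4353+0.0000i)  (+0.0527+0.0203i)·(+0.2202+0.3397i)  (+0.4097-0.2362i)·(+0.0568-0.1269i)  (+0.0648-0.4105i)·(-0.0233+0.0036i)
Y_3^-1(R⁻¹ n̂) = +0.071090+0.193059i

Re=0.0711 Im=0.1931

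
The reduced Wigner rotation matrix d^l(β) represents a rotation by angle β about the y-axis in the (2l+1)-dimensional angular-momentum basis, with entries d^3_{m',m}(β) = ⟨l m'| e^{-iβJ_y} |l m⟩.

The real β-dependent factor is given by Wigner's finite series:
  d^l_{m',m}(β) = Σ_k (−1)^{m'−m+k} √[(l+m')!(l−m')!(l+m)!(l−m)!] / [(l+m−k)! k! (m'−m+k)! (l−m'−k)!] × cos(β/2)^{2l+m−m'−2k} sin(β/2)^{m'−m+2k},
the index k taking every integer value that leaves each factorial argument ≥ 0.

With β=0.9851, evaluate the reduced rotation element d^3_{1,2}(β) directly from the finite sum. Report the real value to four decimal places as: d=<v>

d^3_{1,2}(β=0.9851) via Wigner's sum:
Half-angle: c=0.881130, s=0.472874. N=√(24·2·120·1)=75.894664
k: max(0,(2)−(1))=1 … min(3+(2),3−(1))=2
  k=1: (−1)^0·75.8947/(24)·0.8811^5·0.4729^1 = +0.794228
  k=2: (−1)^1·75.8947/(12)·0.8811^3·0.4729^3 = -0.457496
d^3_{1,2}(0.9851) = +0.794228 -0.457496 = +0.336733

d=0.3367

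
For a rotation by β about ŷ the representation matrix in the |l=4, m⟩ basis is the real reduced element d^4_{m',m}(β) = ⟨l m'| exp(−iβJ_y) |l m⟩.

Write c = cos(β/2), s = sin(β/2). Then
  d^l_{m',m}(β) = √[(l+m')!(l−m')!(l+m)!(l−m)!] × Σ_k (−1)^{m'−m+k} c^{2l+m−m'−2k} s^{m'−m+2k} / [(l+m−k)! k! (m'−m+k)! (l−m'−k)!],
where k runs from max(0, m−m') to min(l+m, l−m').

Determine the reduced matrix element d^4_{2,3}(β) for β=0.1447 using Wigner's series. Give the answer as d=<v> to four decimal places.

d=0.2614

d^4_{2,3}(β=0.1447) via Wigner's sum:
c=cos(0.1447/2)=0.997384, s=sin(0.1447/2)=0.072287; N=√[720·2·5040·1]=2693.993318
Admissible k: 1..2 (factorial args all ≥0)
  k=1: (−1)^0·2693.9933/(720)·0.9974^7·0.0723^1 = +0.265558
  k=2: (−1)^1·2693.9933/(240)·0.9974^5·0.0723^3 = -0.004185
d^4_{2,3}(0.1447) = +0.265558 -0.004185 = +0.261374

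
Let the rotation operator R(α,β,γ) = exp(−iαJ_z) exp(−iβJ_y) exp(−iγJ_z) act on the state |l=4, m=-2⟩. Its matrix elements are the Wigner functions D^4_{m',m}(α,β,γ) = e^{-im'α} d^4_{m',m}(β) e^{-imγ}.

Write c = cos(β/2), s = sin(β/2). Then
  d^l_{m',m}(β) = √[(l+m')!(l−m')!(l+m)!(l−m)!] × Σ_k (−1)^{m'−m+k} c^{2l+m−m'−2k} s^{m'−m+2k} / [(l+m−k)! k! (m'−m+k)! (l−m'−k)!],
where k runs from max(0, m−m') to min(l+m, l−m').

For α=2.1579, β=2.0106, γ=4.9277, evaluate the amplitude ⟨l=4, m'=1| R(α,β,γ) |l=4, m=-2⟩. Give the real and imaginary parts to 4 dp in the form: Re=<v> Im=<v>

Re=0.0513 Im=0.3250

First d^4_{1,-2}(β=2.0106), then the phase factors e^{-i(1)α} and e^{-i(-2)γ}:
With c≡cos(β/2)=0.535835 and s≡sin(β/2)=0.844323, N=[120·6·2·720]^{1/2}=1018.233765
The bounds max(0,m−m')=0 and min(l+m,l−m')=2 give 3 terms
  k=0: (−1)^3·1018.2338/(72)·0.5358^5·0.8443^3 = -0.376007
  k=1: (−1)^4·1018.2338/(48)·0.5358^3·0.8443^5 = +1.400367
  k=2: (−1)^5·1018.2338/(240)·0.5358^1·0.8443^7 = -0.695387
d^4_{1,-2}(2.0106) = -0.376007 +1.400367 -0.695387 = +0.328973
Phases: e^{-i·(1)·2.1579}=-0.553952-0.832549i, e^{-i·(-2)·4.9277}=-0.908706-0.417436i ⇒ D=+0.051268+0.324953i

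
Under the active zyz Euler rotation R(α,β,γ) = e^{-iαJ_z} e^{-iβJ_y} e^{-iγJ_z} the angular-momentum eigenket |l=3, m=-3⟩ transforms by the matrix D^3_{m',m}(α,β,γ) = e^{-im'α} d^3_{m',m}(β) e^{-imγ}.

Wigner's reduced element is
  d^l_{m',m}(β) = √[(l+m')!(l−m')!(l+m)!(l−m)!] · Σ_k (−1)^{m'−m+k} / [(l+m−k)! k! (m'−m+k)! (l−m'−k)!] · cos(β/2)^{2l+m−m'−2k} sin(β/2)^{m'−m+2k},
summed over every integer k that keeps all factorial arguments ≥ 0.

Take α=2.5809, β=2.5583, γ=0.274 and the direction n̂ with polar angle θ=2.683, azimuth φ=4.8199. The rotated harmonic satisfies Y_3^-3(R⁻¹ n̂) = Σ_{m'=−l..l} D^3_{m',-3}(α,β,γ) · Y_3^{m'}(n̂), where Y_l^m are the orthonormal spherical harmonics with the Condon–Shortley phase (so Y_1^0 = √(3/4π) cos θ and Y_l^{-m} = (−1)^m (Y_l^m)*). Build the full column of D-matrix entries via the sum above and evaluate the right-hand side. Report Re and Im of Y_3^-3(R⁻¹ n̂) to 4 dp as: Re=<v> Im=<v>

Need the full column D^3_{m',-3} for m'=−3..3 at α=2.5809, β=2.5583, γ=0.274.
cos(β/2)=0.287529, sin(β/2)=0.957772
d^3_{-3,-3}: single k=0 term ⇒ +0.000565;  D = -0.000369+0.000428i
d^3_{-2,-3}: single k=0 term ⇒ -0.004611;  D = -0.004405+0.001360i
d^3_{-1,-3}: single k=0 term ⇒ +0.024283;  D = -0.023458-0.006273i
d^3_{0,-3}: single k=0 term ⇒ -0.093400;  D = -0.063583-0.068417i
d^3_{1,-3}: single k=0 term ⇒ +0.269438;  D = -0.050384-0.264685i
d^3_{2,-3}: single k=0 term ⇒ -0.567634;  D = +0.206635-0.528687i
d^3_{3,-3}: single k=0 term ⇒ +0.771920;  D = +0.620298-0.459447i
Y_3^{m'}(θ=2.683,φ=4.8199) and Σ D·Y over m':
  (-0.0004+0.0004i)·(-0.0115-0.0343i)  (-0.0044+0.0014i)·(+0.1755-0.0383i)  (-0.0235-0.0063i)·(+0.0464+0.4296i)  (-0.0636-0.0684i)·(-0.3414+0.0000i)  (-0.0504-0.2647i)·(-0.0464+0.4296i)  (+0.2066-0.5287i)·(+0.1755+0.0383i)  (+0.6203-0.4594i)·(+0.0115-0.0343i)
Y_3^-3(R⁻¹ n̂) = +0.186509-0.107377i

Re=0.1865 Im=-0.1074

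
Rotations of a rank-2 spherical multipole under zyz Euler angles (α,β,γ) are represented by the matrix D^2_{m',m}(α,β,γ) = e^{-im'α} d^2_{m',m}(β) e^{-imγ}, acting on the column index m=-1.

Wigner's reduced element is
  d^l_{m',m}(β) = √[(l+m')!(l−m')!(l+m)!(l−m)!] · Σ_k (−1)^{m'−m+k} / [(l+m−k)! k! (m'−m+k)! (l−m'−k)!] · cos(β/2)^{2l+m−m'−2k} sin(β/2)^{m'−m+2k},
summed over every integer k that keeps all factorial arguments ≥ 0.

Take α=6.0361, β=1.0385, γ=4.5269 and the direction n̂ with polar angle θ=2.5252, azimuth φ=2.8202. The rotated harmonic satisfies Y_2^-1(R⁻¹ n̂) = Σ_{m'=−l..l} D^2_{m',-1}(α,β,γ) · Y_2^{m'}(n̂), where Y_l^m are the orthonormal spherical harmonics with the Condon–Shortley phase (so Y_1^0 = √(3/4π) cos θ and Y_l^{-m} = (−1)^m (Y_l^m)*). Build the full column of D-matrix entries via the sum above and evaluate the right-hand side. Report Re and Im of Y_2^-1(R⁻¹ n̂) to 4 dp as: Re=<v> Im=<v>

Re=0.0830 Im=0.2783

Need the full column D^2_{m',-1} for m'=−2..2 at α=6.0361, β=1.0385, γ=4.5269.
cos(β/2)=0.868192, sin(β/2)=0.496229
d^2_{-2,-1}: single k=1 term ⇒ +0.649470;  D = -0.408210-0.505149i
d^2_{-1,-1}: k∈[0..1] ⇒ +0.568149 -0.556823 = +0.011326;  D = -0.004748-0.010283i
d^2_{0,-1}: k∈[0..1] ⇒ -0.795435 +0.259859 = -0.535576;  D = +0.098775+0.526389i
d^2_{1,-1}: k∈[0..1] ⇒ +0.556823 -0.060636 = +0.496187;  D = +0.030544-0.495246i
d^2_{2,-1}: single k=0 term ⇒ -0.212174;  D = -0.064459+0.202146i
Y_2^{m'}(θ=2.5252,φ=2.8202) and Σ D·Y over m':
  (-0.4082-0.5051i)·(+0.1033+0.0774i)  (-0.0047-0.0103i)·(+0.3458+0.1151i)  (+0.0988+0.5264i)·(+0.3146+0.0000i)  (+0.0305-0.4952i)·(-0.3458+0.1151i)  (-0.0645+0.2021i)·(+0.1033-0.0774i)
Y_2^-1(R⁻¹ n̂) = +0.082955+0.278331i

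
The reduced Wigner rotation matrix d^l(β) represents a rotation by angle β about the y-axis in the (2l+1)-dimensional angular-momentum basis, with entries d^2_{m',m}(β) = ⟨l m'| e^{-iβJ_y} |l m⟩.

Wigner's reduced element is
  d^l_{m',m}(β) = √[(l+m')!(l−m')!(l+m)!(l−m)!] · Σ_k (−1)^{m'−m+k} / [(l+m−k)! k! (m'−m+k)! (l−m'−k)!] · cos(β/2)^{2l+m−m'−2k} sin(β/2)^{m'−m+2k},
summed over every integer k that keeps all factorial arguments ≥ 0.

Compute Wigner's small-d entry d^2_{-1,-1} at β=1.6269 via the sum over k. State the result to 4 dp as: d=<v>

d=-0.5249

d^2_{-1,-1}(β=1.6269) via Wigner's sum:
Half-angle: c=0.686996, s=0.726662. N=√(1·6·1·6)=6.000000
The bounds max(0,m−m')=0 and min(l+m,l−m')=1 give 2 terms
  k=0: (−1)^0·6.0000/(6)·0.6870^4·0.7267^0 = +0.222749
  k=1: (−1)^1·6.0000/(2)·0.6870^2·0.7267^2 = -0.747642
d^2_{-1,-1}(1.6269) = +0.222749 -0.747642 = -0.524893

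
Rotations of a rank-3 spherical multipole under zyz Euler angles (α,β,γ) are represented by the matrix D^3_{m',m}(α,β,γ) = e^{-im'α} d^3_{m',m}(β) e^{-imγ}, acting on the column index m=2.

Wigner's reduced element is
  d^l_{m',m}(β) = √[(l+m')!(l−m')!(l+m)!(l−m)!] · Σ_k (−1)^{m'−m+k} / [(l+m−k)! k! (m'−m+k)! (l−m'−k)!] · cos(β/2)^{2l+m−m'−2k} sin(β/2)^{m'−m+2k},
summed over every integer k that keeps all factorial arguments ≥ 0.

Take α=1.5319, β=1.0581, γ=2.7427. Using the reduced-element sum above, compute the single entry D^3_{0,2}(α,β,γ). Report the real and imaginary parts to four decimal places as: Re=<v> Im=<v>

Re=0.3562 Im=0.3651

First d^3_{0,2}(β=1.0581), then the phase factors e^{-i(0)α} and e^{-i(2)γ}:
c=cos(1.0581/2)=0.863287, s=sin(1.0581/2)=0.504713; N=√[6·6·120·1]=65.726707
The bounds max(0,m−m')=2 and min(l+m,l−m')=3 give 2 terms
  k=2: (−1)^0·65.7267/(12)·0.8633^4·0.5047^2 = +0.774945
  k=3: (−1)^1·65.7267/(12)·0.8633^2·0.5047^4 = -0.264881
d^3_{0,2}(1.0581) = +0.774945 -0.264881 = +0.510065
Attach z-rotation phases: D = e^{-i(0)(1.5319)}·(+0.510065)·e^{-i(2)(2.7427)} = +0.356175+0.365110i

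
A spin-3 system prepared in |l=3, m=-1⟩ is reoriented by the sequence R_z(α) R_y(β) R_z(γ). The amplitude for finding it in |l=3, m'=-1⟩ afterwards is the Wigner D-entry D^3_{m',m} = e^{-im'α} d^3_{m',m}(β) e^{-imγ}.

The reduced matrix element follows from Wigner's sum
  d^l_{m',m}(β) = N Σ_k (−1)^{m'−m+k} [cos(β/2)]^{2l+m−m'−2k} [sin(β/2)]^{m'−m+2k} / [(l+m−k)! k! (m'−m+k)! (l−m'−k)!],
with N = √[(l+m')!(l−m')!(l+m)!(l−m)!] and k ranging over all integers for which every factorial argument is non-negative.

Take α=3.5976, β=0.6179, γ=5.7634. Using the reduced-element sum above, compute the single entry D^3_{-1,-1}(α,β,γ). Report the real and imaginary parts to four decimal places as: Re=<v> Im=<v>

Re=-0.1845 Im=0.0118

First d^3_{-1,-1}(β=0.6179), then the phase factors e^{-i(-1)α} and e^{-i(-1)γ}:
c=cos(0.6179/2)=0.952653, s=sin(0.6179/2)=0.304059; N=√[2·24·2·24]=48.000000
The bounds max(0,m−m')=0 and min(l+m,l−m')=2 give 3 terms
  k=0: (−1)^0·48.0000/(48)·0.9527^6·0.3041^0 = +0.747497
  k=1: (−1)^1·48.0000/(6)·0.9527^4·0.3041^2 = -0.609178
  k=2: (−1)^2·48.0000/(8)·0.9527^2·0.3041^4 = +0.046543
d^3_{-1,-1}(0.6179) = +0.747497 -0.609178 +0.046543 = +0.184862
D = (-0.897818-0.440367i)·(+0.184862)·(+0.867926-0.496694i) = -0.184486+0.011782i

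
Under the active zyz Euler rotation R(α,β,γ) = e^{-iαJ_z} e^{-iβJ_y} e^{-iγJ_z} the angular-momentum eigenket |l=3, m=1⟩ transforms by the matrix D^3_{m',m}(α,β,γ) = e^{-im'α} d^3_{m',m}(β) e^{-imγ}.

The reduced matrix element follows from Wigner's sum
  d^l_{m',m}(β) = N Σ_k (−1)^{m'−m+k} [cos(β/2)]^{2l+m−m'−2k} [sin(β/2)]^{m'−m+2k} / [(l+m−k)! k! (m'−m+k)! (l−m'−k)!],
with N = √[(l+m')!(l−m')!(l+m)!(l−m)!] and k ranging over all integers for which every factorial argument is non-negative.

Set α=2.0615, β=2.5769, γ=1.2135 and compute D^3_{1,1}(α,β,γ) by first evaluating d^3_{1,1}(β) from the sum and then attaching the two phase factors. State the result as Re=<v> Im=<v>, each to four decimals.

D^3_{1,1}(2.0615,2.5769,1.2135) = e^{-i·1·2.0615}·d^3_{1,1}(2.5769)·e^{-i·1·1.2135}. Compute d first:
c=cos(2.5769/2)=0.278610, s=sin(2.5769/2)=0.960404; N=√[24·2·24·2]=48.000000
The bounds max(0,m−m')=0 and min(l+m,l−m')=2 give 3 terms
  k=0: (−1)^0·48.0000/(48)·0.2786^6·0.9604^0 = +0.000468
  k=1: (−1)^1·48.0000/(6)·0.2786^4·0.9604^2 = -0.044461
  k=2: (−1)^2·48.0000/(8)·0.2786^2·0.9604^4 = +0.396242
d^3_{1,1}(2.5769) = +0.000468 -0.044461 +0.396242 = +0.352248
Attach z-rotation phases: D = e^{-i(1)(2.0615)}·(+0.352248)·e^{-i(1)(1.2135)} = -0.349118+0.046853i

Re=-0.3491 Im=0.0469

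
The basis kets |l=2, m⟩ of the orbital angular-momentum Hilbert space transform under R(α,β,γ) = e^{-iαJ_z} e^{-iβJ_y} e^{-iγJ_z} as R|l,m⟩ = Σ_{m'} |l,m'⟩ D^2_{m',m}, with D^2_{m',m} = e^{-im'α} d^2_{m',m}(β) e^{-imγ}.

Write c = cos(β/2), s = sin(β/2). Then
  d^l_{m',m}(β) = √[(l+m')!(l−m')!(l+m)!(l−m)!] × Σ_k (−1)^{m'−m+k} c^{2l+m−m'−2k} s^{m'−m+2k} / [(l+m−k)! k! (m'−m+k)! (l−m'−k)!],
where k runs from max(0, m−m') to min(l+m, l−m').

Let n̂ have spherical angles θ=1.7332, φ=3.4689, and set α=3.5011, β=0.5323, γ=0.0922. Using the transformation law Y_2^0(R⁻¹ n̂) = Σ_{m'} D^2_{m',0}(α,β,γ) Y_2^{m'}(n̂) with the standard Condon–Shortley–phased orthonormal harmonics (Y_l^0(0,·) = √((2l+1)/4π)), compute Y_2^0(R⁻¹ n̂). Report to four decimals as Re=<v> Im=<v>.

Re=-0.1919 Im=0.0000

Need the full column D^2_{m',0} for m'=−2..2 at α=3.5011, β=0.5323, γ=0.0922.
cos(β/2)=0.964791, sin(β/2)=0.263019
d^2_{-2,0}: single k=2 term ⇒ +0.157731;  D = +0.118685+0.103888i
d^2_{-1,0}: k∈[1..2] ⇒ +0.578578 -0.043000 = +0.535578;  D = -0.501339-0.188423i
d^2_{0,0}: k∈[0..2] ⇒ +0.866428 -0.257573 +0.004786 = +0.613641;  D = +0.613641+0.000000i
d^2_{1,0}: k∈[0..1] ⇒ -0.578578 +0.043000 = -0.535578;  D = +0.501339-0.188423i
d^2_{2,0}: single k=0 term ⇒ +0.157731;  D = +0.118685-0.103888i
Y_2^{m'}(θ=1.7332,φ=3.4689) and Σ D·Y over m':
  (+0.1187+0.1039i)·(+0.2984-0.2290i)  (-0.5013-0.1884i)·(+0.1167-0.0396i)  (+0.6136+0.0000i)·(-0.2907+0.0000i)  (+0.5013-0.1884i)·(-0.1167-0.0396i)  (+0.1187-0.1039i)·(+0.2984+0.2290i)
Y_2^0(R⁻¹ n̂) = -0.191908+0.000000i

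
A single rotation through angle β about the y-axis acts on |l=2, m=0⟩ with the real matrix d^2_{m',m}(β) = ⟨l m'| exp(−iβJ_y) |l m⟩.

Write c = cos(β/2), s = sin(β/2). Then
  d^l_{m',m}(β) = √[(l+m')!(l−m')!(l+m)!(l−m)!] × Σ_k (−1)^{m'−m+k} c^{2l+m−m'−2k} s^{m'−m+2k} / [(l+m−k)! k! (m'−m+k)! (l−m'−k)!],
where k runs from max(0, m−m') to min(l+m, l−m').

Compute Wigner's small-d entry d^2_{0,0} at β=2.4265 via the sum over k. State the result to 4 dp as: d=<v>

d=0.3551

d^2_{0,0}(β=2.4265) via Wigner's sum:
Half-angle: c=0.349977, s=0.936758. N=√(2·2·2·2)=4.000000
k: max(0,(0)−(0))=0 … min(2+(0),2−(0))=2
  k=0: (−1)^0·4.0000/(4)·0.3500^4·0.9368^0 = +0.015002
  k=1: (−1)^1·4.0000/(1)·0.3500^2·0.9368^2 = -0.429926
  k=2: (−1)^2·4.0000/(4)·0.3500^0·0.9368^4 = +0.770035
d^2_{0,0}(2.4265) = +0.015002 -0.429926 +0.770035 = +0.355111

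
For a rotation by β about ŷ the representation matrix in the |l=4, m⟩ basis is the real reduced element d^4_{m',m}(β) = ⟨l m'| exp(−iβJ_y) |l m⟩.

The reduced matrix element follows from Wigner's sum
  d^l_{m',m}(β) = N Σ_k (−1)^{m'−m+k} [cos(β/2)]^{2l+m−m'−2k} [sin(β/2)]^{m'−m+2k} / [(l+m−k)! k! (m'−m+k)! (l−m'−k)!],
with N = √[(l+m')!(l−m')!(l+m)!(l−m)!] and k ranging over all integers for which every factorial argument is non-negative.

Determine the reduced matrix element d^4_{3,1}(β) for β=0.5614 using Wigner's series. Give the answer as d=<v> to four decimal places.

d=0.4130

d^4_{3,1}(β=0.5614) via Wigner's sum:
With c≡cos(β/2)=0.960862 and s≡sin(β/2)=0.277028, N=[5040·1·120·6]^{1/2}=1904.940944
k: max(0,(1)−(3))=0 … min(4+(1),4−(3))=1
  k=0: (−1)^2·1904.9409/(240)·0.9609^6·0.2770^2 = +0.479385
  k=1: (−1)^3·1904.9409/(144)·0.9609^4·0.2770^4 = -0.066414
d^4_{3,1}(0.5614) = +0.479385 -0.066414 = +0.412971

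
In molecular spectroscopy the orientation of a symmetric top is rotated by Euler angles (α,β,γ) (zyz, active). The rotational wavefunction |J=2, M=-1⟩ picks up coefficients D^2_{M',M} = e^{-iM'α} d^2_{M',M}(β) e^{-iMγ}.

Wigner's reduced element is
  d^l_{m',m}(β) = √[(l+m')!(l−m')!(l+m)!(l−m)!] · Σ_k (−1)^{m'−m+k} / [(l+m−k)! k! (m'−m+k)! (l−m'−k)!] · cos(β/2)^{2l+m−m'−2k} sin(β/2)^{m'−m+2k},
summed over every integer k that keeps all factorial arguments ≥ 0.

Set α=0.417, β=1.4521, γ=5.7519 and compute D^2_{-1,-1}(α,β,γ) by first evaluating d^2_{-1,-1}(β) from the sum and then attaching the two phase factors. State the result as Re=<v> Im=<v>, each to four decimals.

Re=-0.4240 Im=0.0487

D^2_{-1,-1}(0.417,1.4521,5.7519) = e^{-i·-1·0.417}·d^2_{-1,-1}(1.4521)·e^{-i·-1·5.7519}. Compute d first:
Half-angle: c=0.747803, s=0.663921. N=√(1·6·1·6)=6.000000
k: max(0,(-1)−(-1))=0 … min(2+(-1),2−(-1))=1
  k=0: (−1)^0·6.0000/(6)·0.7478^4·0.6639^0 = +0.312715
  k=1: (−1)^1·6.0000/(2)·0.7478^2·0.6639^2 = -0.739483
d^2_{-1,-1}(1.4521) = +0.312715 -0.739483 = -0.426768
Phases: e^{-i·(-1)·0.417}=+0.914308+0.405019i, e^{-i·(-1)·5.7519}=+0.862157-0.506642i ⇒ D=-0.423984+0.048667i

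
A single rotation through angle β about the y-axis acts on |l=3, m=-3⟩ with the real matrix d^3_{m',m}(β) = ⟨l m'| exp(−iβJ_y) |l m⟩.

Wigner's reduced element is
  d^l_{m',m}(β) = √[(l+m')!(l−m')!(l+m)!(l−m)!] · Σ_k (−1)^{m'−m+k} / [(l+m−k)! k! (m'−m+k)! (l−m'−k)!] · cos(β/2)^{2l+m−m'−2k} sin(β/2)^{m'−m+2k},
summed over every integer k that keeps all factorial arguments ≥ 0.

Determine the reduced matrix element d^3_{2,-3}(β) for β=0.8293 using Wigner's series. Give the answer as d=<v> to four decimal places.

d^3_{2,-3}(β=0.8293) via Wigner's sum:
Half-angle: c=0.915257, s=0.402870. N=√(120·1·1·720)=293.938769
Admissible k: 0..0 (factorial args all ≥0)
  k=0: (−1)^5·293.9388/(120)·0.9153^1·0.4029^5 = -0.023793
d^3_{2,-3}(0.8293) = -0.023793

d=-0.0238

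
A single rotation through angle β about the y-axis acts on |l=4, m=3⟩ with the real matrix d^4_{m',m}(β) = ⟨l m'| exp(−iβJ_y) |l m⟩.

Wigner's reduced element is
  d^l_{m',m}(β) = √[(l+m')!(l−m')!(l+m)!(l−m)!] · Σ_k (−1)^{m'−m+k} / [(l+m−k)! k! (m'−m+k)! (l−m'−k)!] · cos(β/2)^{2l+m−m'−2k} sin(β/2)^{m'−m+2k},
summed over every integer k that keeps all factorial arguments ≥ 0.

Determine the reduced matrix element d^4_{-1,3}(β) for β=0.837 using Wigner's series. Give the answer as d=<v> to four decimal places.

d^4_{-1,3}(β=0.837) via Wigner's sum:
Half-angle: c=0.913700, s=0.406390. N=√(6·120·5040·1)=1904.940944
k: max(0,(3)−(-1))=4 … min(4+(3),4−(-1))=5
  k=4: (−1)^0·1904.9409/(144)·0.9137^4·0.4064^4 = +0.251482
  k=5: (−1)^1·1904.9409/(240)·0.9137^2·0.4064^6 = -0.029850
d^4_{-1,3}(0.837) = +0.251482 -0.029850 = +0.221632

d=0.2216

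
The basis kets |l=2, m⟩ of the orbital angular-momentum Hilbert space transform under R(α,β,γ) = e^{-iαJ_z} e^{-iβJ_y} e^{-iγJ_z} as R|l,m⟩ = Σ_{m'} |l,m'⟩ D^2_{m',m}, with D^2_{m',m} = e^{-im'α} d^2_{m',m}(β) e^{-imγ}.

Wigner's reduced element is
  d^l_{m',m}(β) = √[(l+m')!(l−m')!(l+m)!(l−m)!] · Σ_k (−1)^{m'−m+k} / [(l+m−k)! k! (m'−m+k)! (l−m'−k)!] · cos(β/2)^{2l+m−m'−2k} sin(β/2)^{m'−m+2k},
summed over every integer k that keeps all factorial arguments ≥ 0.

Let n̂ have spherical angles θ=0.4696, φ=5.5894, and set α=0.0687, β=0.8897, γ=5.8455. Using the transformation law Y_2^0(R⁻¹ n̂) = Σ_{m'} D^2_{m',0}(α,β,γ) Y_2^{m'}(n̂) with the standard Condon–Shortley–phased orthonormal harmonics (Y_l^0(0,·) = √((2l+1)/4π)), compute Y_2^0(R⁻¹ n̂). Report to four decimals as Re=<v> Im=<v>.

Re=0.3142 Im=0.0000

Need the full column D^2_{m',0} for m'=−2..2 at α=0.0687, β=0.8897, γ=5.8455.
cos(β/2)=0.902675, sin(β/2)=0.430322
d^2_{-2,0}: single k=2 term ⇒ +0.369596;  D = +0.366112+0.050623i
d^2_{-1,0}: k∈[1..2] ⇒ +0.775290 -0.176193 = +0.599097;  D = +0.597684+0.041126i
d^2_{0,0}: k∈[0..2] ⇒ +0.663936 -0.603547 +0.034291 = +0.094679;  D = +0.094679+0.000000i
d^2_{1,0}: k∈[0..1] ⇒ -0.775290 +0.176193 = -0.599097;  D = -0.597684+0.041126i
d^2_{2,0}: single k=0 term ⇒ +0.369596;  D = +0.366112-0.050623i
Y_2^{m'}(θ=0.4696,φ=5.5894) and Σ D·Y over m':
  (+0.3661+0.0506i)·(+0.0144+0.0778i)  (+0.5977+0.0411i)·(+0.2397+0.1994i)  (+0.0947+0.0000i)·(+0.4370+0.0000i)  (-0.5977+0.0411i)·(-0.2397+0.1994i)  (+0.3661-0.0506i)·(+0.0144-0.0778i)
Y_2^0(R⁻¹ n̂) = +0.314174+0.000000i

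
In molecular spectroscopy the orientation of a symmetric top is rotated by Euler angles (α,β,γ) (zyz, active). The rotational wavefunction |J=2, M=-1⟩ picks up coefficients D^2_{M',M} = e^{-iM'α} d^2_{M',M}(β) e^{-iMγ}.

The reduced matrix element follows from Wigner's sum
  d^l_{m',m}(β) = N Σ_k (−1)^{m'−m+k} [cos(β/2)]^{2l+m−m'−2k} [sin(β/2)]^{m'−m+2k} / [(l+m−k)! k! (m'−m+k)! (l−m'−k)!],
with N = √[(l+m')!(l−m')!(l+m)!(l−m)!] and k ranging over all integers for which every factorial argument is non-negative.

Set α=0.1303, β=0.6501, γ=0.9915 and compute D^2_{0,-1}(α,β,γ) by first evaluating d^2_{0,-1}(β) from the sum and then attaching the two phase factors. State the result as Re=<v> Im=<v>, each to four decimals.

Re=-0.3230 Im=-0.4938

First d^2_{0,-1}(β=0.6501), then the phase factors e^{-i(0)α} and e^{-i(-1)γ}:
Half-angle: c=0.947635, s=0.319356. N=√(2·2·1·6)=4.898979
Admissible k: 0..1 (factorial args all ≥0)
  k=0: (−1)^1·4.8990/(2)·0.9476^3·0.3194^1 = -0.665693
  k=1: (−1)^2·4.8990/(2)·0.9476^1·0.3194^3 = +0.075604
d^2_{0,-1}(0.6501) = -0.665693 +0.075604 = -0.590089
Phases: e^{-i·(0)·0.1303}=+1.000000+0.000000i, e^{-i·(-1)·0.9915}=+0.547435+0.836848i ⇒ D=-0.323036-0.493815i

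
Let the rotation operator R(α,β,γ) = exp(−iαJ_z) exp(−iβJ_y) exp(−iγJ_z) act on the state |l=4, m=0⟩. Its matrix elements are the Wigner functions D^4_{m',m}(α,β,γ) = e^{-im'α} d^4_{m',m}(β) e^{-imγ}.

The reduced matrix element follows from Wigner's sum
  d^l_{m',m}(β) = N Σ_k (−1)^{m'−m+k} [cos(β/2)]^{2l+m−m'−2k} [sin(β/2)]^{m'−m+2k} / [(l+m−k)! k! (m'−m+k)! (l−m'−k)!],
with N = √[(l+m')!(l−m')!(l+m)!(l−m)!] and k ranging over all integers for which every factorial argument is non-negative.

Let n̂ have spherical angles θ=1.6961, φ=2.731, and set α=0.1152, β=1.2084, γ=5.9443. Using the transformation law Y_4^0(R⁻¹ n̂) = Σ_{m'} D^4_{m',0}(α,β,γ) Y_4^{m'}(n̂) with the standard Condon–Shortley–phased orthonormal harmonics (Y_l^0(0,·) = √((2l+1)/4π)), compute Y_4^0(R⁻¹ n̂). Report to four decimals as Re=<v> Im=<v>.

Re=-0.0548 Im=0.0000

Need the full column D^4_{m',0} for m'=−4..4 at α=0.1152, β=1.2084, γ=5.9443.
cos(β/2)=0.822957, sin(β/2)=0.568104
d^4_{-4,0}: single k=4 term ⇒ +0.399731;  D = +0.358038+0.177747i
d^4_{-3,0}: k∈[3..4] ⇒ +0.818903 -0.390242 = +0.428661;  D = +0.403316+0.145214i
d^4_{-2,0}: k∈[2..4] ⇒ +0.951128 -1.208674 +0.215994 = -0.041552;  D = -0.040454-0.009489i
d^4_{-1,0}: k∈[1..4] ⇒ +0.649505 -1.857098 +0.884986 -0.070289 = -0.392897;  D = -0.390293-0.045162i
d^4_{0,0}: k∈[0..4] ⇒ +0.210386 -1.604124 +1.719974 -0.364285 +0.010850 = -0.027199;  D = -0.027199+0.000000i
d^4_{1,0}: k∈[0..3] ⇒ -0.649505 +1.857098 -0.884986 +0.070289 = +0.392897;  D = +0.390293-0.045162i
d^4_{2,0}: k∈[0..2] ⇒ +0.951128 -1.208674 +0.215994 = -0.041552;  D = -0.040454+0.009489i
d^4_{3,0}: k∈[0..1] ⇒ -0.818903 +0.390242 = -0.428661;  D = -0.403316+0.145214i
d^4_{4,0}: single k=0 term ⇒ +0.399731;  D = +0.358038-0.177747i
Y_4^{m'}(θ=1.6961,φ=2.731) and Σ D·Y over m':
  (+0.3580+0.1777i)·(-0.0307+0.4277i)  (+0.4033+0.1452i)·(+0.0508+0.1441i)  (-0.0405-0.0095i)·(-0.1998-0.2147i)  (-0.3903-0.0452i)·(-0.1555-0.0677i)  (-0.0272+0.0000i)·(+0.2687+0.0000i)  (+0.3903-0.0452i)·(+0.1555-0.0677i)  (-0.0405+0.0095i)·(-0.1998+0.2147i)  (-0.4033+0.1452i)·(-0.0508+0.1441i)  (+0.3580-0.1777i)·(-0.0307-0.4277i)
Y_4^0(R⁻¹ n̂) = -0.054838+0.000000i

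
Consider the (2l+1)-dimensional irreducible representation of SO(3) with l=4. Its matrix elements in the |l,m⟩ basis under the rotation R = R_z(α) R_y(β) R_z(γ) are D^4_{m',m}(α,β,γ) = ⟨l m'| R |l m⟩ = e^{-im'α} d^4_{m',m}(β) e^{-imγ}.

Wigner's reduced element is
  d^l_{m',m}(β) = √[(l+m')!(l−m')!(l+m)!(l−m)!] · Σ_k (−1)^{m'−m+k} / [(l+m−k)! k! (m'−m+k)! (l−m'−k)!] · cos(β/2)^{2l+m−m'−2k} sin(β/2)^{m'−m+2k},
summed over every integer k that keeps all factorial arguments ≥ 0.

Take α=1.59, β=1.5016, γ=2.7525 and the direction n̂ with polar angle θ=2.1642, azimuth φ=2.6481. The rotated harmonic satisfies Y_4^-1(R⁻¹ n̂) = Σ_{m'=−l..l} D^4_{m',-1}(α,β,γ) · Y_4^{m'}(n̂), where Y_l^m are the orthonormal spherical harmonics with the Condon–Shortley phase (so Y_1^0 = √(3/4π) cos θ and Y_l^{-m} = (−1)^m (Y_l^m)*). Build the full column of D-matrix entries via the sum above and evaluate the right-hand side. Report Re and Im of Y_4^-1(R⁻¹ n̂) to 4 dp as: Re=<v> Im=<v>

Need the full column D^4_{m',-1} for m'=−4..4 at α=1.59, β=1.5016, γ=2.7525.
cos(β/2)=0.731143, sin(β/2)=0.682224
d^4_{-4,-1}: single k=3 term ⇒ +0.496464;  D = -0.472453+0.152527i
d^4_{-3,-1}: k∈[2..3] ⇒ +0.564338 -0.818911 = -0.254573;  D = -0.082849-0.240715i
d^4_{-2,-1}: k∈[1..3] ⇒ +0.323281 -1.407342 +0.816878 = -0.267182;  D = -0.250921+0.091788i
d^4_{-1,-1}: k∈[0..3] ⇒ +0.081662 -1.066498 +1.857116 -0.538972 = +0.333307;  D = -0.120494-0.310765i
d^4_{0,-1}: k∈[0..3] ⇒ -0.340769 +1.780162 -1.549917 +0.224909 = +0.114385;  D = -0.105835+0.043392i
d^4_{1,-1}: k∈[0..3] ⇒ +0.710999 -1.857116 +0.808459 -0.046926 = -0.384585;  D = -0.152698-0.352971i
d^4_{2,-1}: k∈[0..2] ⇒ -0.938228 +1.225317 -0.213367 = +0.073722;  D = +0.067087-0.030565i
d^4_{3,-1}: k∈[0..1] ⇒ +0.818911 -0.427796 = +0.391115;  D = -0.168960-0.352737i
d^4_{4,-1}: single k=0 term ⇒ -0.432251;  D = +0.386179-0.194182i
Y_4^{m'}(θ=2.1642,φ=2.6481) and Σ D·Y over m':
  (-0.4725+0.1525i)·(-0.0820+0.1923i)  (-0.0828-0.2407i)·(+0.0360+0.3972i)  (-0.2509+0.0918i)·(+0.1507+0.2281i)  (-0.1205-0.3108i)·(-0.1567-0.0843i)  (-0.1058+0.0434i)·(-0.3130+0.0000i)  (-0.1527-0.3530i)·(+0.1567-0.0843i)  (+0.0671-0.0306i)·(+0.1507-0.2281i)  (-0.1690-0.3527i)·(-0.0360+0.3972i)  (+0.3862-0.1942i)·(-0.0820-0.1923i)
Y_4^-1(R⁻¹ n̂) = +0.095761-0.318149i

Re=0.0958 Im=-0.3181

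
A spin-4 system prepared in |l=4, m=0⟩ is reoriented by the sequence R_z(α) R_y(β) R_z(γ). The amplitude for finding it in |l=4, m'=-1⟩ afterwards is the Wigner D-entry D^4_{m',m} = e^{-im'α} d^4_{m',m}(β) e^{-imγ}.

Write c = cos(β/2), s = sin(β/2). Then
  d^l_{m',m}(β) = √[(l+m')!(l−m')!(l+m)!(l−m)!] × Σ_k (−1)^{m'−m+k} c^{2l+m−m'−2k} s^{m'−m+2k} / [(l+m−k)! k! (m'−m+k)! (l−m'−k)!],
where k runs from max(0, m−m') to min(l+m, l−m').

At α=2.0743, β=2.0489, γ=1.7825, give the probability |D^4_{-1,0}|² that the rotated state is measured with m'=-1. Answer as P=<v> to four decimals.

P=0.1202

Split into d^4_{-1,0}(β=2.0489) × two z-phases.
Half-angle: c=0.519569, s=0.854429. N=√(6·120·24·24)=643.987578
The bounds max(0,m−m')=1 and min(l+m,l−m')=4 give 4 terms
  k=1: (−1)^0·643.9876/(144)·0.5196^7·0.8544^1 = +0.039056
  k=2: (−1)^1·643.9876/(24)·0.5196^5·0.8544^3 = -0.633737
  k=3: (−1)^2·643.9876/(24)·0.5196^3·0.8544^5 = +1.713857
  k=4: (−1)^3·643.9876/(144)·0.5196^1·0.8544^7 = -0.772482
d^4_{-1,0}(2.0489) = +0.039056 -0.633737 +1.713857 -0.772482 = +0.346694
|D^4_{-1,0}|² = |d^4_{-1,0}(β)|² = (+0.346694)² = 0.120196 (the z-rotation phases have unit modulus)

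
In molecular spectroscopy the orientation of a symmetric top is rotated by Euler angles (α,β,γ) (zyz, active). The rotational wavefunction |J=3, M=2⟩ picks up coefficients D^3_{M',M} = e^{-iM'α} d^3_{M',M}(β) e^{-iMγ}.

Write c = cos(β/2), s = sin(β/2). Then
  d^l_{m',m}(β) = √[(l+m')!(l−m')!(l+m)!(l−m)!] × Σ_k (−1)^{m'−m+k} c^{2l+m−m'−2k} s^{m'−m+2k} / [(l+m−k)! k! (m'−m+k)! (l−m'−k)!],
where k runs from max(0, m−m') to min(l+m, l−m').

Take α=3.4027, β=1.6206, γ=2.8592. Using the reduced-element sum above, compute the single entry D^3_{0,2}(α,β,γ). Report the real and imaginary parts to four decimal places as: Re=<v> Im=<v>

Re=-0.0574 Im=-0.0364

First d^3_{0,2}(β=1.6206), then the phase factors e^{-i(0)α} and e^{-i(2)γ}:
Half-angle: c=0.689281, s=0.724494. N=√(6·6·120·1)=65.726707
k∈{2,3} keeps every argument non-negative
  k=2: (−1)^0·65.7267/(12)·0.6893^4·0.7245^2 = +0.648957
  k=3: (−1)^1·65.7267/(12)·0.6893^2·0.7245^4 = -0.716956
d^3_{0,2}(1.6206) = +0.648957 -0.716956 = -0.067999
D = (+1.000000+0.000000i)·(-0.067999)·(+0.844704+0.535234i) = -0.057439-0.036396i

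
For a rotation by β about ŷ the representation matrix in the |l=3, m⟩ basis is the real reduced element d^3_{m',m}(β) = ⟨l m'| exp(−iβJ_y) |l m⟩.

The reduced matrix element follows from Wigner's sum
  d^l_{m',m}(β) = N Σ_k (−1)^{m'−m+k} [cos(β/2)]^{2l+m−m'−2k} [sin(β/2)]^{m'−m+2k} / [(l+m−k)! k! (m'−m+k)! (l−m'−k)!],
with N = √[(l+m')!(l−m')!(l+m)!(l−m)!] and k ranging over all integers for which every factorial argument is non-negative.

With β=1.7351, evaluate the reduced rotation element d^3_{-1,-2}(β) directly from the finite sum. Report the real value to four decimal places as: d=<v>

d^3_{-1,-2}(β=1.7351) via Wigner's sum:
c=cos(1.7351/2)=0.646697, s=sin(1.7351/2)=0.762747; N=√[2·24·1·120]=75.894664
k: max(0,(-2)−(-1))=0 … min(3+(-2),3−(-1))=1
  k=0: (−1)^1·75.8947/(24)·0.6467^5·0.7627^1 = -0.272826
  k=1: (−1)^2·75.8947/(12)·0.6467^3·0.7627^3 = +0.759057
d^3_{-1,-2}(1.7351) = -0.272826 +0.759057 = +0.486231

d=0.4862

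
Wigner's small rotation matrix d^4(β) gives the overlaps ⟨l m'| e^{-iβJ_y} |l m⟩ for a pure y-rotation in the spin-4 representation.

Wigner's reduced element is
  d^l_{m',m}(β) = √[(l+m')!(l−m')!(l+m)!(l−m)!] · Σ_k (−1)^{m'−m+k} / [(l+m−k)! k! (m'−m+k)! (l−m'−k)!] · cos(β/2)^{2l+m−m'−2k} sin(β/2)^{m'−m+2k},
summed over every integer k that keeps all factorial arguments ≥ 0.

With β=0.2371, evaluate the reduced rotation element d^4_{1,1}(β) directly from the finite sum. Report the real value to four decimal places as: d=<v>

d=0.7497

d^4_{1,1}(β=0.2371) via Wigner's sum:
Half-angle: c=0.992981, s=0.118273. N=√(120·6·120·6)=720.000000
Admissible k: 0..3 (factorial args all ≥0)
  k=0: (−1)^0·720.0000/(720)·0.9930^8·0.1183^0 = +0.945210
  k=1: (−1)^1·720.0000/(48)·0.9930^6·0.1183^2 = -0.201143
  k=2: (−1)^2·720.0000/(24)·0.9930^4·0.1183^4 = +0.005707
  k=3: (−1)^3·720.0000/(72)·0.9930^2·0.1183^6 = -0.000027
d^4_{1,1}(0.2371) = +0.945210 -0.201143 +0.005707 -0.000027 = +0.749747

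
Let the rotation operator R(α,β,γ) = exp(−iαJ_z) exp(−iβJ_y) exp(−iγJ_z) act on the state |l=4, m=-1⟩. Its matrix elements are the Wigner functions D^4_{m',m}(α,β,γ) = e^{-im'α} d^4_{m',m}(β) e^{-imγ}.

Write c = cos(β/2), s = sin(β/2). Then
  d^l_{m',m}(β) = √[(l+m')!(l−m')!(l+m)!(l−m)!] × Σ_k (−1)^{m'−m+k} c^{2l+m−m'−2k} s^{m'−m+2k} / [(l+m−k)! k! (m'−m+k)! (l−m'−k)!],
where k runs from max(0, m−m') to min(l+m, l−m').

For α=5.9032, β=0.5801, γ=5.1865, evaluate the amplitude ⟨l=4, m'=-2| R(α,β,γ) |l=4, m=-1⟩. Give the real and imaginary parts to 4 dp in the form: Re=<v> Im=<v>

Split into d^4_{-2,-1}(β=0.5801) × two z-phases.
c=cos(0.5801/2)=0.958230, s=sin(0.5801/2)=0.286000; N=√[2·720·6·120]=1018.233765
The bounds max(0,m−m')=1 and min(l+m,l−m')=3 give 3 terms
  k=1: (−1)^0·1018.2338/(240)·0.9582^7·0.2860^1 = +0.900097
  k=2: (−1)^1·1018.2338/(48)·0.9582^5·0.2860^3 = -0.400915
  k=3: (−1)^2·1018.2338/(72)·0.9582^3·0.2860^5 = +0.023810
d^4_{-2,-1}(0.5801) = +0.900097 -0.400915 +0.023810 = +0.522992
D = (+0.724856-0.688900i)·(+0.522992)·(+0.456548-0.889699i) = -0.147474-0.501768i

Re=-0.1475 Im=-0.5018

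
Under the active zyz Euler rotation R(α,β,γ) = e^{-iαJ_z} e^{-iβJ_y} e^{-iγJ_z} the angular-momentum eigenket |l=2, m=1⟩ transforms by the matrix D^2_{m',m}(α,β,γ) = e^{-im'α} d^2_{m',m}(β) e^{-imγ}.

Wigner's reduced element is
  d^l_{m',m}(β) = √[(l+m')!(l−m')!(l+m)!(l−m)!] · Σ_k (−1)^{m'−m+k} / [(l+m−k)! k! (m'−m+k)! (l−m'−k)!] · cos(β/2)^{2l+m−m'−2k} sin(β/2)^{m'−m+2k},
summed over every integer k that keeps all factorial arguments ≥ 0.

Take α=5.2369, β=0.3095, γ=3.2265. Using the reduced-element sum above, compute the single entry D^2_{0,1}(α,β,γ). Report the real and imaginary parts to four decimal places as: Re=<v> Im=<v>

Re=-0.3540 Im=0.0301

D^2_{0,1}(5.2369,0.3095,3.2265) = e^{-i·0·5.2369}·d^2_{0,1}(0.3095)·e^{-i·1·3.2265}. Compute d first:
Half-angle: c=0.988050, s=0.154133. N=√(2·2·6·1)=4.898979
k∈{1,2} keeps every argument non-negative
  k=1: (−1)^0·4.8990/(2)·0.9881^3·0.1541^1 = +0.364174
  k=2: (−1)^1·4.8990/(2)·0.9881^1·0.1541^3 = -0.008862
d^2_{0,1}(0.3095) = +0.364174 -0.008862 = +0.355311
Phases: e^{-i·(0)·5.2369}=+1.000000+0.000000i, e^{-i·(1)·3.2265}=-0.996398+0.084805i ⇒ D=-0.354031+0.030132i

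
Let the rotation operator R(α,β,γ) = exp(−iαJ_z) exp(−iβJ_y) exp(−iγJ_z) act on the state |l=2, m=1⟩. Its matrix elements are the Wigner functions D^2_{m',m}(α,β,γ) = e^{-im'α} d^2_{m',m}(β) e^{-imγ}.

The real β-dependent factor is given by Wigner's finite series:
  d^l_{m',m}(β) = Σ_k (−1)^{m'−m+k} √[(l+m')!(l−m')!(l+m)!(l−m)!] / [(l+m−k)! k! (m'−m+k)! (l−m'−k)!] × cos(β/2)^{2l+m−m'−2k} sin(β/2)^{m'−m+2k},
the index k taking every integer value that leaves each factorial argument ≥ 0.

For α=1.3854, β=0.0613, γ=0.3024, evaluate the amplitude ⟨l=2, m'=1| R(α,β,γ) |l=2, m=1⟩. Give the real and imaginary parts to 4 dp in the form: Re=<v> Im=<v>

First d^2_{1,1}(β=0.0613), then the phase factors e^{-i(1)α} and e^{-i(1)γ}:
Half-angle: c=0.999530, s=0.030645. N=√(6·1·6·1)=6.000000
k: max(0,(1)−(1))=0 … min(2+(1),2−(1))=1
  k=0: (−1)^0·6.0000/(6)·0.9995^4·0.0306^0 = +0.998123
  k=1: (−1)^1·6.0000/(2)·0.9995^2·0.0306^2 = -0.002815
d^2_{1,1}(0.0613) = +0.998123 -0.002815 = +0.995308
Phases: e^{-i·(1)·1.3854}=+0.184336-0.982863i, e^{-i·(1)·0.3024}=+0.954624-0.297812i ⇒ D=-0.116189-0.988503i

Re=-0.1162 Im=-0.9885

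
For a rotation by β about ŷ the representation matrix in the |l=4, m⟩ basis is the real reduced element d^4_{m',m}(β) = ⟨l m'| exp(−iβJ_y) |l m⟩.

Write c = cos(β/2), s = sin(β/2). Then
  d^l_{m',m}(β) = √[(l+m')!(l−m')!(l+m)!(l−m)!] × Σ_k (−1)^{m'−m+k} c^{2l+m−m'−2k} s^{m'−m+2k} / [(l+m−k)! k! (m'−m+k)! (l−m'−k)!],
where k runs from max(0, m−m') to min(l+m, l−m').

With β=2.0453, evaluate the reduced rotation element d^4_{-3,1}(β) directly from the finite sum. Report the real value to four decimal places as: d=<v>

d=-0.3155

d^4_{-3,1}(β=2.0453) via Wigner's sum:
Half-angle: c=0.521106, s=0.853492. N=√(1·5040·120·6)=1904.940944
Admissible k: 4..5 (factorial args all ≥0)
  k=4: (−1)^0·1904.9409/(144)·0.5211^4·0.8535^4 = +0.517632
  k=5: (−1)^1·1904.9409/(240)·0.5211^2·0.8535^6 = -0.833142
d^4_{-3,1}(2.0453) = +0.517632 -0.833142 = -0.315510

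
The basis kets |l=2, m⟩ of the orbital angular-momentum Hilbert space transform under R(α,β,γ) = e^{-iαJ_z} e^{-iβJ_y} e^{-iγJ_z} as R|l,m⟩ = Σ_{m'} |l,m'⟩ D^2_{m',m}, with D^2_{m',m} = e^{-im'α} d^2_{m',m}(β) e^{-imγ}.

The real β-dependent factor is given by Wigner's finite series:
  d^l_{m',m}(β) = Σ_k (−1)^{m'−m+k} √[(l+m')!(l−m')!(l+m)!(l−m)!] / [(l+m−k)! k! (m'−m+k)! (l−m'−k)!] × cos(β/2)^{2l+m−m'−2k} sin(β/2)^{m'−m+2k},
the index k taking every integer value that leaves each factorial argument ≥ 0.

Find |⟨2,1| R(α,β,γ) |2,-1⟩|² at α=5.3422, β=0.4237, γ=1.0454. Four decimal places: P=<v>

P=0.0156

Split into d^2_{1,-1}(β=0.4237) × two z-phases.
c=cos(0.4237/2)=0.977644, s=sin(0.4237/2)=0.210269; N=√[6·1·1·6]=6.000000
Admissible k: 0..1 (factorial args all ≥0)
  k=0: (−1)^2·6.0000/(2)·0.9776^2·0.2103^2 = +0.126775
  k=1: (−1)^3·6.0000/(6)·0.9776^0·0.2103^4 = -0.001955
d^2_{1,-1}(0.4237) = +0.126775 -0.001955 = +0.124820
|D^2_{1,-1}|² = |d^2_{1,-1}(β)|² = (+0.124820)² = 0.015580 (the z-rotation phases have unit modulus)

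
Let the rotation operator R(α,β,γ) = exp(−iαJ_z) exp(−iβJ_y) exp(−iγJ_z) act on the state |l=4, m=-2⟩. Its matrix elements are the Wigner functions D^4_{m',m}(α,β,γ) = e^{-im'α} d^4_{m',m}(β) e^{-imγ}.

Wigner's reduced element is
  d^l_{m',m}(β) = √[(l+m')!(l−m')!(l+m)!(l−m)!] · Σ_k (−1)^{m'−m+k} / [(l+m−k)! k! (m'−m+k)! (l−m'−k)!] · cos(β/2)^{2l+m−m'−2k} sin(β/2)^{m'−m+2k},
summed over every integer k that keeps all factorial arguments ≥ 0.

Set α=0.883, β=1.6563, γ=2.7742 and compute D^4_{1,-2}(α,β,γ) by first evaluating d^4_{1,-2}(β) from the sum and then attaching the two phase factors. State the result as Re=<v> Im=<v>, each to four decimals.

Split into d^4_{1,-2}(β=1.6563) × two z-phases.
c=cos(1.6563/2)=0.676240, s=sin(1.6563/2)=0.736682; N=√[120·6·2·720]=1018.233765
k∈{0,1,2} keeps every argument non-negative
  k=0: (−1)^3·1018.2338/(72)·0.6762^5·0.7367^3 = -0.799573
  k=1: (−1)^4·1018.2338/(48)·0.6762^3·0.7367^5 = +1.423336
  k=2: (−1)^5·1018.2338/(240)·0.6762^1·0.7367^7 = -0.337828
d^4_{1,-2}(1.6563) = -0.799573 +1.423336 -0.337828 = +0.285935
D = (+0.634836-0.772647i)·(+0.285935)·(+0.741975-0.670428i) = -0.013431-0.285620i

Re=-0.0134 Im=-0.2856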